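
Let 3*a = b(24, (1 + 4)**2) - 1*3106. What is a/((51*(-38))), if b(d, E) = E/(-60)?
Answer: 37277/69768 ≈ 0.53430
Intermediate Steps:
b(d, E) = -E/60 (b(d, E) = E*(-1/60) = -E/60)
a = -37277/36 (a = (-(1 + 4)**2/60 - 1*3106)/3 = (-1/60*5**2 - 3106)/3 = (-1/60*25 - 3106)/3 = (-5/12 - 3106)/3 = (1/3)*(-37277/12) = -37277/36 ≈ -1035.5)
a/((51*(-38))) = -37277/(36*(51*(-38))) = -37277/36/(-1938) = -37277/36*(-1/1938) = 37277/69768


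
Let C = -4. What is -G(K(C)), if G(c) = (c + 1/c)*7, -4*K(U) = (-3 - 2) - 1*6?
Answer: -959/44 ≈ -21.795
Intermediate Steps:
K(U) = 11/4 (K(U) = -((-3 - 2) - 1*6)/4 = -(-5 - 6)/4 = -1/4*(-11) = 11/4)
G(c) = 7*c + 7/c (G(c) = (c + 1/c)*7 = 7*c + 7/c)
-G(K(C)) = -(7*(11/4) + 7/(11/4)) = -(77/4 + 7*(4/11)) = -(77/4 + 28/11) = -1*959/44 = -959/44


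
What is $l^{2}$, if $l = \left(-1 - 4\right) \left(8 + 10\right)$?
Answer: $8100$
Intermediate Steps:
$l = -90$ ($l = \left(-5\right) 18 = -90$)
$l^{2} = \left(-90\right)^{2} = 8100$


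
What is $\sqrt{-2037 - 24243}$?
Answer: $6 i \sqrt{730} \approx 162.11 i$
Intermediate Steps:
$\sqrt{-2037 - 24243} = \sqrt{-26280} = 6 i \sqrt{730}$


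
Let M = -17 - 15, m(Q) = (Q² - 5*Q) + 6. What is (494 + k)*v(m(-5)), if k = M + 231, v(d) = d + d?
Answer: 77616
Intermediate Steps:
m(Q) = 6 + Q² - 5*Q
v(d) = 2*d
M = -32
k = 199 (k = -32 + 231 = 199)
(494 + k)*v(m(-5)) = (494 + 199)*(2*(6 + (-5)² - 5*(-5))) = 693*(2*(6 + 25 + 25)) = 693*(2*56) = 693*112 = 77616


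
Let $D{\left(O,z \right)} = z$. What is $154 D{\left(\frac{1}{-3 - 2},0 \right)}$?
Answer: $0$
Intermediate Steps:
$154 D{\left(\frac{1}{-3 - 2},0 \right)} = 154 \cdot 0 = 0$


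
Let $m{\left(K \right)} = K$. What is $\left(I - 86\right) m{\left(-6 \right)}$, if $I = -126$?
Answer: $1272$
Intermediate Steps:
$\left(I - 86\right) m{\left(-6 \right)} = \left(-126 - 86\right) \left(-6\right) = \left(-212\right) \left(-6\right) = 1272$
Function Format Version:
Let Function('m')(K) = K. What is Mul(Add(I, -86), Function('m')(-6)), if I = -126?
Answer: 1272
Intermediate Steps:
Mul(Add(I, -86), Function('m')(-6)) = Mul(Add(-126, -86), -6) = Mul(-212, -6) = 1272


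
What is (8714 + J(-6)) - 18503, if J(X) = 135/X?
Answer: -19623/2 ≈ -9811.5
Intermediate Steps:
(8714 + J(-6)) - 18503 = (8714 + 135/(-6)) - 18503 = (8714 + 135*(-⅙)) - 18503 = (8714 - 45/2) - 18503 = 17383/2 - 18503 = -19623/2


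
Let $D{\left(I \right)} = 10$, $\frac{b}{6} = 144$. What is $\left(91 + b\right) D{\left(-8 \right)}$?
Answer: $9550$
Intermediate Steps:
$b = 864$ ($b = 6 \cdot 144 = 864$)
$\left(91 + b\right) D{\left(-8 \right)} = \left(91 + 864\right) 10 = 955 \cdot 10 = 9550$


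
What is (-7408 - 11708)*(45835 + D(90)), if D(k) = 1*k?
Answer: -877902300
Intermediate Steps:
D(k) = k
(-7408 - 11708)*(45835 + D(90)) = (-7408 - 11708)*(45835 + 90) = -19116*45925 = -877902300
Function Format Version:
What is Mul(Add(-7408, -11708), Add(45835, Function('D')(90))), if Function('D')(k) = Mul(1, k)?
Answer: -877902300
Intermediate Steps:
Function('D')(k) = k
Mul(Add(-7408, -11708), Add(45835, Function('D')(90))) = Mul(Add(-7408, -11708), Add(45835, 90)) = Mul(-19116, 45925) = -877902300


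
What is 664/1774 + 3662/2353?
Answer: 4029390/2087111 ≈ 1.9306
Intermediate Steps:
664/1774 + 3662/2353 = 664*(1/1774) + 3662*(1/2353) = 332/887 + 3662/2353 = 4029390/2087111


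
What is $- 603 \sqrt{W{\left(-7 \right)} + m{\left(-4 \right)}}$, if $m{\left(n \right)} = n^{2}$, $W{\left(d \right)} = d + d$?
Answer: $- 603 \sqrt{2} \approx -852.77$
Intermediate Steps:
$W{\left(d \right)} = 2 d$
$- 603 \sqrt{W{\left(-7 \right)} + m{\left(-4 \right)}} = - 603 \sqrt{2 \left(-7\right) + \left(-4\right)^{2}} = - 603 \sqrt{-14 + 16} = - 603 \sqrt{2}$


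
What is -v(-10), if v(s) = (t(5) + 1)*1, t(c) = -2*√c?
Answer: -1 + 2*√5 ≈ 3.4721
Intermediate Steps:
v(s) = 1 - 2*√5 (v(s) = (-2*√5 + 1)*1 = (1 - 2*√5)*1 = 1 - 2*√5)
-v(-10) = -(1 - 2*√5) = -1 + 2*√5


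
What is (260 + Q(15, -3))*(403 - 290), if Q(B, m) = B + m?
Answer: 30736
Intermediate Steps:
(260 + Q(15, -3))*(403 - 290) = (260 + (15 - 3))*(403 - 290) = (260 + 12)*113 = 272*113 = 30736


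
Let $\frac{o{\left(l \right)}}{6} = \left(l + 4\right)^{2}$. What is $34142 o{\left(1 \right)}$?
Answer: $5121300$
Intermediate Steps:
$o{\left(l \right)} = 6 \left(4 + l\right)^{2}$ ($o{\left(l \right)} = 6 \left(l + 4\right)^{2} = 6 \left(4 + l\right)^{2}$)
$34142 o{\left(1 \right)} = 34142 \cdot 6 \left(4 + 1\right)^{2} = 34142 \cdot 6 \cdot 5^{2} = 34142 \cdot 6 \cdot 25 = 34142 \cdot 150 = 5121300$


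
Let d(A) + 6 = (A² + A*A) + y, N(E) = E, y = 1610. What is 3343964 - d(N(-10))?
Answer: 3342160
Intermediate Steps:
d(A) = 1604 + 2*A² (d(A) = -6 + ((A² + A*A) + 1610) = -6 + ((A² + A²) + 1610) = -6 + (2*A² + 1610) = -6 + (1610 + 2*A²) = 1604 + 2*A²)
3343964 - d(N(-10)) = 3343964 - (1604 + 2*(-10)²) = 3343964 - (1604 + 2*100) = 3343964 - (1604 + 200) = 3343964 - 1*1804 = 3343964 - 1804 = 3342160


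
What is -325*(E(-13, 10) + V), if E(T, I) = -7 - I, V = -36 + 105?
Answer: -16900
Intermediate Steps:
V = 69
-325*(E(-13, 10) + V) = -325*((-7 - 1*10) + 69) = -325*((-7 - 10) + 69) = -325*(-17 + 69) = -325*52 = -16900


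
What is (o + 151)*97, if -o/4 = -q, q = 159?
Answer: 76339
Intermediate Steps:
o = 636 (o = -(-4)*159 = -4*(-159) = 636)
(o + 151)*97 = (636 + 151)*97 = 787*97 = 76339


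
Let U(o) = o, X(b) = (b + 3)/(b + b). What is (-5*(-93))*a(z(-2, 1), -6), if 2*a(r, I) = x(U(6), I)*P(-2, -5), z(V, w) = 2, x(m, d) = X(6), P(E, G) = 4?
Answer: 1395/2 ≈ 697.50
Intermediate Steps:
X(b) = (3 + b)/(2*b) (X(b) = (3 + b)/((2*b)) = (3 + b)*(1/(2*b)) = (3 + b)/(2*b))
x(m, d) = ¾ (x(m, d) = (½)*(3 + 6)/6 = (½)*(⅙)*9 = ¾)
a(r, I) = 3/2 (a(r, I) = ((¾)*4)/2 = (½)*3 = 3/2)
(-5*(-93))*a(z(-2, 1), -6) = -5*(-93)*(3/2) = 465*(3/2) = 1395/2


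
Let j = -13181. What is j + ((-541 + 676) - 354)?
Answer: -13400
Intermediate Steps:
j + ((-541 + 676) - 354) = -13181 + ((-541 + 676) - 354) = -13181 + (135 - 354) = -13181 - 219 = -13400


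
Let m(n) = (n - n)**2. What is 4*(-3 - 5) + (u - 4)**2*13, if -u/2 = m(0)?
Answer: 176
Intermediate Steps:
m(n) = 0 (m(n) = 0**2 = 0)
u = 0 (u = -2*0 = 0)
4*(-3 - 5) + (u - 4)**2*13 = 4*(-3 - 5) + (0 - 4)**2*13 = 4*(-8) + (-4)**2*13 = -32 + 16*13 = -32 + 208 = 176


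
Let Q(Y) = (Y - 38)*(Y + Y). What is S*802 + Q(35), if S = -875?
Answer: -701960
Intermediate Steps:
Q(Y) = 2*Y*(-38 + Y) (Q(Y) = (-38 + Y)*(2*Y) = 2*Y*(-38 + Y))
S*802 + Q(35) = -875*802 + 2*35*(-38 + 35) = -701750 + 2*35*(-3) = -701750 - 210 = -701960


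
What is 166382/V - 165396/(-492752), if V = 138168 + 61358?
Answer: 14373233195/12289604444 ≈ 1.1695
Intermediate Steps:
V = 199526
166382/V - 165396/(-492752) = 166382/199526 - 165396/(-492752) = 166382*(1/199526) - 165396*(-1/492752) = 83191/99763 + 41349/123188 = 14373233195/12289604444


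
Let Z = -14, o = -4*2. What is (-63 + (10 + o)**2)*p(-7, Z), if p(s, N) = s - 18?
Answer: 1475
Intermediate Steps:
o = -8
p(s, N) = -18 + s
(-63 + (10 + o)**2)*p(-7, Z) = (-63 + (10 - 8)**2)*(-18 - 7) = (-63 + 2**2)*(-25) = (-63 + 4)*(-25) = -59*(-25) = 1475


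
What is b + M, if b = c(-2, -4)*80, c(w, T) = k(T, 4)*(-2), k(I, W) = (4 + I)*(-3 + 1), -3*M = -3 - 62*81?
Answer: 1675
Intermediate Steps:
M = 1675 (M = -(-3 - 62*81)/3 = -(-3 - 5022)/3 = -⅓*(-5025) = 1675)
k(I, W) = -8 - 2*I (k(I, W) = (4 + I)*(-2) = -8 - 2*I)
c(w, T) = 16 + 4*T (c(w, T) = (-8 - 2*T)*(-2) = 16 + 4*T)
b = 0 (b = (16 + 4*(-4))*80 = (16 - 16)*80 = 0*80 = 0)
b + M = 0 + 1675 = 1675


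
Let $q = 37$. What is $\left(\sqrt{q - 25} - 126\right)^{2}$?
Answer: $15888 - 504 \sqrt{3} \approx 15015.0$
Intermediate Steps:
$\left(\sqrt{q - 25} - 126\right)^{2} = \left(\sqrt{37 - 25} - 126\right)^{2} = \left(\sqrt{12} - 126\right)^{2} = \left(2 \sqrt{3} - 126\right)^{2} = \left(-126 + 2 \sqrt{3}\right)^{2}$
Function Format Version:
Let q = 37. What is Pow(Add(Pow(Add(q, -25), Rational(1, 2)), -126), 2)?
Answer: Add(15888, Mul(-504, Pow(3, Rational(1, 2)))) ≈ 15015.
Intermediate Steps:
Pow(Add(Pow(Add(q, -25), Rational(1, 2)), -126), 2) = Pow(Add(Pow(Add(37, -25), Rational(1, 2)), -126), 2) = Pow(Add(Pow(12, Rational(1, 2)), -126), 2) = Pow(Add(Mul(2, Pow(3, Rational(1, 2))), -126), 2) = Pow(Add(-126, Mul(2, Pow(3, Rational(1, 2)))), 2)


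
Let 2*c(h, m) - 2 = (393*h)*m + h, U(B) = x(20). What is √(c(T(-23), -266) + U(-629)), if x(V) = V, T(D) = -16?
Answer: √836317 ≈ 914.50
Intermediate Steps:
U(B) = 20
c(h, m) = 1 + h/2 + 393*h*m/2 (c(h, m) = 1 + ((393*h)*m + h)/2 = 1 + (393*h*m + h)/2 = 1 + (h + 393*h*m)/2 = 1 + (h/2 + 393*h*m/2) = 1 + h/2 + 393*h*m/2)
√(c(T(-23), -266) + U(-629)) = √((1 + (½)*(-16) + (393/2)*(-16)*(-266)) + 20) = √((1 - 8 + 836304) + 20) = √(836297 + 20) = √836317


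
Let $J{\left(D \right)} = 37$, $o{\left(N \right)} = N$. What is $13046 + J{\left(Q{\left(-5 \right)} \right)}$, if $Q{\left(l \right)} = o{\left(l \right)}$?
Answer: $13083$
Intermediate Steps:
$Q{\left(l \right)} = l$
$13046 + J{\left(Q{\left(-5 \right)} \right)} = 13046 + 37 = 13083$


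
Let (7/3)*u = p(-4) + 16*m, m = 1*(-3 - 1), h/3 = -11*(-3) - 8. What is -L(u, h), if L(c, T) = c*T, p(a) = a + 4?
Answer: 14400/7 ≈ 2057.1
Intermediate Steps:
p(a) = 4 + a
h = 75 (h = 3*(-11*(-3) - 8) = 3*(33 - 8) = 3*25 = 75)
m = -4 (m = 1*(-4) = -4)
u = -192/7 (u = 3*((4 - 4) + 16*(-4))/7 = 3*(0 - 64)/7 = (3/7)*(-64) = -192/7 ≈ -27.429)
L(c, T) = T*c
-L(u, h) = -75*(-192)/7 = -1*(-14400/7) = 14400/7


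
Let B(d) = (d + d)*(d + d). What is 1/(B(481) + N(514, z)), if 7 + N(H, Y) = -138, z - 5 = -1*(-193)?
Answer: 1/925299 ≈ 1.0807e-6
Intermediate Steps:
z = 198 (z = 5 - 1*(-193) = 5 + 193 = 198)
N(H, Y) = -145 (N(H, Y) = -7 - 138 = -145)
B(d) = 4*d² (B(d) = (2*d)*(2*d) = 4*d²)
1/(B(481) + N(514, z)) = 1/(4*481² - 145) = 1/(4*231361 - 145) = 1/(925444 - 145) = 1/925299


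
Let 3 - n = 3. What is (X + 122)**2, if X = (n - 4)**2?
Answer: 19044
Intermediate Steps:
n = 0 (n = 3 - 1*3 = 3 - 3 = 0)
X = 16 (X = (0 - 4)**2 = (-4)**2 = 16)
(X + 122)**2 = (16 + 122)**2 = 138**2 = 19044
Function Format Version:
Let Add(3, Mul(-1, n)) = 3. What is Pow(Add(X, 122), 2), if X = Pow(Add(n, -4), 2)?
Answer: 19044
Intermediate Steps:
n = 0 (n = Add(3, Mul(-1, 3)) = Add(3, -3) = 0)
X = 16 (X = Pow(Add(0, -4), 2) = Pow(-4, 2) = 16)
Pow(Add(X, 122), 2) = Pow(Add(16, 122), 2) = Pow(138, 2) = 19044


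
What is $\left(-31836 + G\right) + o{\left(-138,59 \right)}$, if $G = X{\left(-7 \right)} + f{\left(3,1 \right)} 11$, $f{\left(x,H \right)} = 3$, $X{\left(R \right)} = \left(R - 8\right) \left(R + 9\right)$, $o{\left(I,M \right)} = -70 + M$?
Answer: $-31844$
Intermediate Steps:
$X{\left(R \right)} = \left(-8 + R\right) \left(9 + R\right)$
$G = 3$ ($G = \left(-72 - 7 + \left(-7\right)^{2}\right) + 3 \cdot 11 = \left(-72 - 7 + 49\right) + 33 = -30 + 33 = 3$)
$\left(-31836 + G\right) + o{\left(-138,59 \right)} = \left(-31836 + 3\right) + \left(-70 + 59\right) = -31833 - 11 = -31844$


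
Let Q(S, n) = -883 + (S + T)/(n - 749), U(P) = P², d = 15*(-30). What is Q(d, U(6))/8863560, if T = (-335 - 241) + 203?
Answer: -157189/1579929570 ≈ -9.9491e-5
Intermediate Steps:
T = -373 (T = -576 + 203 = -373)
d = -450
Q(S, n) = -883 + (-373 + S)/(-749 + n) (Q(S, n) = -883 + (S - 373)/(n - 749) = -883 + (-373 + S)/(-749 + n))
Q(d, U(6))/8863560 = ((660994 - 450 - 883*6²)/(-749 + 6²))/8863560 = ((660994 - 450 - 883*36)/(-749 + 36))*(1/8863560) = ((660994 - 450 - 31788)/(-713))*(1/8863560) = -1/713*628756*(1/8863560) = -628756/713*1/8863560 = -157189/1579929570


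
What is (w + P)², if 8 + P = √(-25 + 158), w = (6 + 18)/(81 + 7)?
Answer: 23318/121 - 170*√133/11 ≈ 14.480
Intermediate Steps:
w = 3/11 (w = 24/88 = 24*(1/88) = 3/11 ≈ 0.27273)
P = -8 + √133 (P = -8 + √(-25 + 158) = -8 + √133 ≈ 3.5326)
(w + P)² = (3/11 + (-8 + √133))² = (-85/11 + √133)²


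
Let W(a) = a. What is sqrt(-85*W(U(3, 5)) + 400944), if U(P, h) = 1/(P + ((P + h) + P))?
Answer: sqrt(78583834)/14 ≈ 633.20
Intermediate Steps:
U(P, h) = 1/(h + 3*P) (U(P, h) = 1/(P + (h + 2*P)) = 1/(h + 3*P))
sqrt(-85*W(U(3, 5)) + 400944) = sqrt(-85/(5 + 3*3) + 400944) = sqrt(-85/(5 + 9) + 400944) = sqrt(-85/14 + 400944) = sqrt(5613131/14) = sqrt(78583834)/14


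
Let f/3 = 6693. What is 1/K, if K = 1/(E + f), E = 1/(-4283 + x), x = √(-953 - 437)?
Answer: 368358868558/18345479 - I*√1390/18345479 ≈ 20079.0 - 2.0323e-6*I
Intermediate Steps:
x = I*√1390 (x = √(-1390) = I*√1390 ≈ 37.283*I)
f = 20079 (f = 3*6693 = 20079)
E = 1/(-4283 + I*√1390) ≈ -0.00023346 - 2.032e-6*I
K = 1/(368358868558/18345479 - I*√1390/18345479) (K = 1/((-4283/18345479 - I*√1390/18345479) + 20079) = 1/(368358868558/18345479 - I*√1390/18345479) ≈ 4.9803e-5 + 0.e-15*I)
1/K = 1/(184179434279/3698138817888863 + I*√1390/7396277635777726)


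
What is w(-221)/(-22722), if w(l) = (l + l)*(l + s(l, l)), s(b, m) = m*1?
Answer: -97682/11361 ≈ -8.5980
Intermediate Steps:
s(b, m) = m
w(l) = 4*l² (w(l) = (l + l)*(l + l) = (2*l)*(2*l) = 4*l²)
w(-221)/(-22722) = (4*(-221)²)/(-22722) = (4*48841)*(-1/22722) = 195364*(-1/22722) = -97682/11361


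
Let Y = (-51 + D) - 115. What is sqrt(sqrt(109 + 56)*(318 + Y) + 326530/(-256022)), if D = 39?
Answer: sqrt(-20899715915 + 3129881879111*sqrt(165))/128011 ≈ 49.519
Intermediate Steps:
Y = -127 (Y = (-51 + 39) - 115 = -12 - 115 = -127)
sqrt(sqrt(109 + 56)*(318 + Y) + 326530/(-256022)) = sqrt(sqrt(109 + 56)*(318 - 127) + 326530/(-256022)) = sqrt(sqrt(165)*191 + 326530*(-1/256022)) = sqrt(191*sqrt(165) - 163265/128011) = sqrt(-163265/128011 + 191*sqrt(165))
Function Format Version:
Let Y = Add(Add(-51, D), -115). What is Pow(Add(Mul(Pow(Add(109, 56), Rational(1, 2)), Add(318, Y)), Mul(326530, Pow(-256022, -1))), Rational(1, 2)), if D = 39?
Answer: Mul(Rational(1, 128011), Pow(Add(-20899715915, Mul(3129881879111, Pow(165, Rational(1, 2)))), Rational(1, 2))) ≈ 49.519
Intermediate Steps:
Y = -127 (Y = Add(Add(-51, 39), -115) = Add(-12, -115) = -127)
Pow(Add(Mul(Pow(Add(109, 56), Rational(1, 2)), Add(318, Y)), Mul(326530, Pow(-256022, -1))), Rational(1, 2)) = Pow(Add(Mul(Pow(Add(109, 56), Rational(1, 2)), Add(318, -127)), Mul(326530, Pow(-256022, -1))), Rational(1, 2)) = Pow(Add(Mul(Pow(165, Rational(1, 2)), 191), Mul(326530, Rational(-1, 256022))), Rational(1, 2)) = Pow(Add(Mul(191, Pow(165, Rational(1, 2))), Rational(-163265, 128011)), Rational(1, 2)) = Pow(Add(Rational(-163265, 128011), Mul(191, Pow(165, Rational(1, 2)))), Rational(1, 2))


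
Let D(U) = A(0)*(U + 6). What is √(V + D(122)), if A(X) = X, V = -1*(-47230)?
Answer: √47230 ≈ 217.32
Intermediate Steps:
V = 47230
D(U) = 0 (D(U) = 0*(U + 6) = 0*(6 + U) = 0)
√(V + D(122)) = √(47230 + 0) = √47230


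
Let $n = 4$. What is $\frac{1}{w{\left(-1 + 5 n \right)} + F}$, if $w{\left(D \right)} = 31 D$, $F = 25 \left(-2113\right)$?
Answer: $- \frac{1}{52236} \approx -1.9144 \cdot 10^{-5}$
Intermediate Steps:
$F = -52825$
$\frac{1}{w{\left(-1 + 5 n \right)} + F} = \frac{1}{31 \left(-1 + 5 \cdot 4\right) - 52825} = \frac{1}{31 \left(-1 + 20\right) - 52825} = \frac{1}{31 \cdot 19 - 52825} = \frac{1}{589 - 52825} = \frac{1}{-52236} = - \frac{1}{52236}$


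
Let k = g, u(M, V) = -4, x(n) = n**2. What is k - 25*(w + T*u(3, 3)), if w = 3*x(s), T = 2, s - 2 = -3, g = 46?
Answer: 171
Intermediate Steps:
s = -1 (s = 2 - 3 = -1)
w = 3 (w = 3*(-1)**2 = 3*1 = 3)
k = 46
k - 25*(w + T*u(3, 3)) = 46 - 25*(3 + 2*(-4)) = 46 - 25*(3 - 8) = 46 - 25*(-5) = 46 + 125 = 171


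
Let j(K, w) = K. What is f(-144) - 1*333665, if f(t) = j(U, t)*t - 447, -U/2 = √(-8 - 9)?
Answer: -334112 + 288*I*√17 ≈ -3.3411e+5 + 1187.5*I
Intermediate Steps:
U = -2*I*√17 (U = -2*√(-8 - 9) = -2*I*√17 ≈ -8.2462*I)
f(t) = -447 - 2*I*t*√17 (f(t) = (-2*I*√17)*t - 447 = -2*I*t*√17 - 447 = -447 - 2*I*t*√17)
f(-144) - 1*333665 = (-447 - 2*I*(-144)*√17) - 1*333665 = (-447 + 288*I*√17) - 333665 = -334112 + 288*I*√17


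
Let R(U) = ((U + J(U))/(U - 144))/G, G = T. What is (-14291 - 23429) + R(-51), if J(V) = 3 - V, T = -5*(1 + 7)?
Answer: -98071999/2600 ≈ -37720.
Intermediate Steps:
T = -40 (T = -5*8 = -40)
G = -40
R(U) = -3/(40*(-144 + U)) (R(U) = ((U + (3 - U))/(U - 144))/(-40) = (3/(-144 + U))*(-1/40) = -3/(40*(-144 + U)))
(-14291 - 23429) + R(-51) = (-14291 - 23429) - 3/(-5760 + 40*(-51)) = -37720 - 3/(-5760 - 2040) = -37720 - 3/(-7800) = -37720 - 3*(-1/7800) = -37720 + 1/2600 = -98071999/2600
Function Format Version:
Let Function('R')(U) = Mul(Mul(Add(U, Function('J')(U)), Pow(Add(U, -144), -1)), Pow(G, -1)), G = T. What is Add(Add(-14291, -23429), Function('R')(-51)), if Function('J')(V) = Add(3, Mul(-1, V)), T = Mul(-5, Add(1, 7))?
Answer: Rational(-98071999, 2600) ≈ -37720.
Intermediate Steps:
T = -40 (T = Mul(-5, 8) = -40)
G = -40
Function('R')(U) = Mul(Rational(-3, 40), Pow(Add(-144, U), -1)) (Function('R')(U) = Mul(Mul(Add(U, Add(3, Mul(-1, U))), Pow(Add(U, -144), -1)), Pow(-40, -1)) = Mul(Mul(3, Pow(Add(-144, U), -1)), Rational(-1, 40)) = Mul(Rational(-3, 40), Pow(Add(-144, U), -1)))
Add(Add(-14291, -23429), Function('R')(-51)) = Add(Add(-14291, -23429), Mul(-3, Pow(Add(-5760, Mul(40, -51)), -1))) = Add(-37720, Mul(-3, Pow(Add(-5760, -2040), -1))) = Add(-37720, Mul(-3, Pow(-7800, -1))) = Add(-37720, Mul(-3, Rational(-1, 7800))) = Add(-37720, Rational(1, 2600)) = Rational(-98071999, 2600)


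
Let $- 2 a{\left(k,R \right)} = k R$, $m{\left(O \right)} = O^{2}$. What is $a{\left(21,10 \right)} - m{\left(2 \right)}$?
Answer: $-109$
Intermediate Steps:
$a{\left(k,R \right)} = - \frac{R k}{2}$ ($a{\left(k,R \right)} = - \frac{k R}{2} = - \frac{R k}{2}$)
$a{\left(21,10 \right)} - m{\left(2 \right)} = \left(- \frac{1}{2}\right) 10 \cdot 21 - 2^{2} = -105 - 4 = -109$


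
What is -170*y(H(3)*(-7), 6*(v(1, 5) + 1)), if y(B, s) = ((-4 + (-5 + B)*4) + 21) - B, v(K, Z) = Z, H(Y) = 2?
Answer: 7650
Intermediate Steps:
y(B, s) = -3 + 3*B (y(B, s) = ((-4 + (-20 + 4*B)) + 21) - B = ((-24 + 4*B) + 21) - B = (-3 + 4*B) - B = -3 + 3*B)
-170*y(H(3)*(-7), 6*(v(1, 5) + 1)) = -170*(-3 + 3*(2*(-7))) = -170*(-3 + 3*(-14)) = -170*(-3 - 42) = -170*(-45) = 7650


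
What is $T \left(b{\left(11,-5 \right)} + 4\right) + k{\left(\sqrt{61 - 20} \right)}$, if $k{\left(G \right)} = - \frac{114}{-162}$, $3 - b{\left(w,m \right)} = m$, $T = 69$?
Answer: $\frac{22375}{27} \approx 828.7$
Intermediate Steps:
$b{\left(w,m \right)} = 3 - m$
$k{\left(G \right)} = \frac{19}{27}$ ($k{\left(G \right)} = \left(-114\right) \left(- \frac{1}{162}\right) = \frac{19}{27}$)
$T \left(b{\left(11,-5 \right)} + 4\right) + k{\left(\sqrt{61 - 20} \right)} = 69 \left(\left(3 - -5\right) + 4\right) + \frac{19}{27} = 69 \left(\left(3 + 5\right) + 4\right) + \frac{19}{27} = 69 \left(8 + 4\right) + \frac{19}{27} = 69 \cdot 12 + \frac{19}{27} = 828 + \frac{19}{27} = \frac{22375}{27}$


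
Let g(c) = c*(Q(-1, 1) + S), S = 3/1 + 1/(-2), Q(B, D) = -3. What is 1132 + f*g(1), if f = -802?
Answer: 1533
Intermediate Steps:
S = 5/2 (S = 3*1 + 1*(-1/2) = 3 - 1/2 = 5/2 ≈ 2.5000)
g(c) = -c/2 (g(c) = c*(-3 + 5/2) = c*(-1/2) = -c/2)
1132 + f*g(1) = 1132 - (-401) = 1132 - 802*(-1/2) = 1132 + 401 = 1533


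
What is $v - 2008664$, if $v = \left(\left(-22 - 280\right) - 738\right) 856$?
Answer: $-2898904$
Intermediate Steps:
$v = -890240$ ($v = \left(\left(-22 - 280\right) - 738\right) 856 = \left(-302 - 738\right) 856 = \left(-1040\right) 856 = -890240$)
$v - 2008664 = -890240 - 2008664 = -2898904$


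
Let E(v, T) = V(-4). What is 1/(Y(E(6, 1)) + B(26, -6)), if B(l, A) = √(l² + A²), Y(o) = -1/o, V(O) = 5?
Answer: 5/17799 + 50*√178/17799 ≈ 0.037760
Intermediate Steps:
E(v, T) = 5
B(l, A) = √(A² + l²)
1/(Y(E(6, 1)) + B(26, -6)) = 1/(-1/5 + √((-6)² + 26²)) = 1/(-1*⅕ + √(36 + 676)) = 1/(-⅕ + √712) = 1/(-⅕ + 2*√178)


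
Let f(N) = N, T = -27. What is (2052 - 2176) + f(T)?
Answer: -151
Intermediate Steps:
(2052 - 2176) + f(T) = (2052 - 2176) - 27 = -124 - 27 = -151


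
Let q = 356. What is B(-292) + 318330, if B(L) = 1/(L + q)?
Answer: 20373121/64 ≈ 3.1833e+5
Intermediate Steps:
B(L) = 1/(356 + L) (B(L) = 1/(L + 356) = 1/(356 + L))
B(-292) + 318330 = 1/(356 - 292) + 318330 = 1/64 + 318330 = 20373121/64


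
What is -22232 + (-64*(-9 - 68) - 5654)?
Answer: -22958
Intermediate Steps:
-22232 + (-64*(-9 - 68) - 5654) = -22232 + (-64*(-77) - 5654) = -22232 + (4928 - 5654) = -22232 - 726 = -22958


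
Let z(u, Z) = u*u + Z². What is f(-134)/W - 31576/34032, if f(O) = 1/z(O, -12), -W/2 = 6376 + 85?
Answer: -461578364827/497480201400 ≈ -0.92783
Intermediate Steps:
W = -12922 (W = -2*(6376 + 85) = -2*6461 = -12922)
z(u, Z) = Z² + u² (z(u, Z) = u² + Z² = Z² + u²)
f(O) = 1/(144 + O²) (f(O) = 1/((-12)² + O²) = 1/(144 + O²))
f(-134)/W - 31576/34032 = 1/((144 + (-134)²)*(-12922)) - 31576/34032 = -1/12922/(144 + 17956) - 31576*1/34032 = -1/12922/18100 - 3947/4254 = (1/18100)*(-1/12922) - 3947/4254 = -1/233888200 - 3947/4254 = -461578364827/497480201400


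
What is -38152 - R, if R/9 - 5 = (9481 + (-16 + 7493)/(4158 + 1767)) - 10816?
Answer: -51731881/1975 ≈ -26193.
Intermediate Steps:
R = -23618319/1975 (R = 45 + 9*((9481 + (-16 + 7493)/(4158 + 1767)) - 10816) = 45 + 9*((9481 + 7477/5925) - 10816) = 45 + 9*(56182402/5925 - 10816) = 45 + 9*(-7902398/5925) = 45 - 23707194/1975 = -23618319/1975 ≈ -11959.)
-38152 - R = -38152 - 1*(-23618319/1975) = -38152 + 23618319/1975 = -51731881/1975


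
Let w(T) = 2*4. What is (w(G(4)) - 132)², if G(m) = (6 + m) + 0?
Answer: 15376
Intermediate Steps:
G(m) = 6 + m
w(T) = 8
(w(G(4)) - 132)² = (8 - 132)² = (-124)² = 15376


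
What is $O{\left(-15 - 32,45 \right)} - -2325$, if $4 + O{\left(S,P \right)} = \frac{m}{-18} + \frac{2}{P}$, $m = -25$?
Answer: $\frac{69673}{30} \approx 2322.4$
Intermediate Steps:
$O{\left(S,P \right)} = - \frac{47}{18} + \frac{2}{P}$ ($O{\left(S,P \right)} = -4 + \left(- \frac{25}{-18} + \frac{2}{P}\right) = -4 + \left(\left(-25\right) \left(- \frac{1}{18}\right) + \frac{2}{P}\right) = -4 + \left(\frac{25}{18} + \frac{2}{P}\right) = - \frac{47}{18} + \frac{2}{P}$)
$O{\left(-15 - 32,45 \right)} - -2325 = \left(- \frac{47}{18} + \frac{2}{45}\right) - -2325 = \left(- \frac{47}{18} + 2 \cdot \frac{1}{45}\right) + 2325 = \left(- \frac{47}{18} + \frac{2}{45}\right) + 2325 = - \frac{77}{30} + 2325 = \frac{69673}{30}$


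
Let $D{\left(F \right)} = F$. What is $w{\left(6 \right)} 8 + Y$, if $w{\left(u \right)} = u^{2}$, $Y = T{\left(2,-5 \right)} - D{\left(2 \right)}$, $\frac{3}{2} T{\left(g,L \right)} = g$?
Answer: $\frac{862}{3} \approx 287.33$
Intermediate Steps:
$T{\left(g,L \right)} = \frac{2 g}{3}$
$Y = - \frac{2}{3}$ ($Y = \frac{2}{3} \cdot 2 - 2 = \frac{4}{3} - 2 = - \frac{2}{3} \approx -0.66667$)
$w{\left(6 \right)} 8 + Y = 6^{2} \cdot 8 - \frac{2}{3} = 36 \cdot 8 - \frac{2}{3} = 288 - \frac{2}{3} = \frac{862}{3}$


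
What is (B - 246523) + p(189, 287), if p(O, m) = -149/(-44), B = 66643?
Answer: -7914571/44 ≈ -1.7988e+5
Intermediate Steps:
p(O, m) = 149/44 (p(O, m) = -149*(-1/44) = 149/44)
(B - 246523) + p(189, 287) = (66643 - 246523) + 149/44 = -179880 + 149/44 = -7914571/44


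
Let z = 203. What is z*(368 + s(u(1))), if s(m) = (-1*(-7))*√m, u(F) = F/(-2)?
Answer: 74704 + 1421*I*√2/2 ≈ 74704.0 + 1004.8*I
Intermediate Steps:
u(F) = -F/2 (u(F) = F*(-½) = -F/2)
s(m) = 7*√m
z*(368 + s(u(1))) = 203*(368 + 7*√(-½*1)) = 203*(368 + 7*√(-½)) = 203*(368 + 7*(I*√2/2)) = 203*(368 + 7*I*√2/2) = 74704 + 1421*I*√2/2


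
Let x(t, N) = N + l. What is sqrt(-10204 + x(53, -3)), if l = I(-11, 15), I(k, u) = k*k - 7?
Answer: I*sqrt(10093) ≈ 100.46*I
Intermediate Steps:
I(k, u) = -7 + k**2 (I(k, u) = k**2 - 7 = -7 + k**2)
l = 114 (l = -7 + (-11)**2 = -7 + 121 = 114)
x(t, N) = 114 + N (x(t, N) = N + 114 = 114 + N)
sqrt(-10204 + x(53, -3)) = sqrt(-10204 + (114 - 3)) = sqrt(-10204 + 111) = sqrt(-10093) = I*sqrt(10093)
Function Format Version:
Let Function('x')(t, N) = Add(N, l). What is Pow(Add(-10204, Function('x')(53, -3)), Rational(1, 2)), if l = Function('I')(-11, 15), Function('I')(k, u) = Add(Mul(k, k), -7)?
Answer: Mul(I, Pow(10093, Rational(1, 2))) ≈ Mul(100.46, I)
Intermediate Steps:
Function('I')(k, u) = Add(-7, Pow(k, 2)) (Function('I')(k, u) = Add(Pow(k, 2), -7) = Add(-7, Pow(k, 2)))
l = 114 (l = Add(-7, Pow(-11, 2)) = Add(-7, 121) = 114)
Function('x')(t, N) = Add(114, N) (Function('x')(t, N) = Add(N, 114) = Add(114, N))
Pow(Add(-10204, Function('x')(53, -3)), Rational(1, 2)) = Pow(Add(-10204, Add(114, -3)), Rational(1, 2)) = Pow(Add(-10204, 111), Rational(1, 2)) = Pow(-10093, Rational(1, 2)) = Mul(I, Pow(10093, Rational(1, 2)))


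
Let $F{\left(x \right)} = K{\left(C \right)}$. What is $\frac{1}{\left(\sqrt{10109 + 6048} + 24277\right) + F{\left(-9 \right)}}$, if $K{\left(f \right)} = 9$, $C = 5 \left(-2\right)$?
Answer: $\frac{24286}{589793639} - \frac{\sqrt{16157}}{589793639} \approx 4.0962 \cdot 10^{-5}$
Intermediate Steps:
$C = -10$
$F{\left(x \right)} = 9$
$\frac{1}{\left(\sqrt{10109 + 6048} + 24277\right) + F{\left(-9 \right)}} = \frac{1}{\left(\sqrt{10109 + 6048} + 24277\right) + 9} = \frac{1}{\left(\sqrt{16157} + 24277\right) + 9} = \frac{1}{\left(24277 + \sqrt{16157}\right) + 9} = \frac{1}{24286 + \sqrt{16157}}$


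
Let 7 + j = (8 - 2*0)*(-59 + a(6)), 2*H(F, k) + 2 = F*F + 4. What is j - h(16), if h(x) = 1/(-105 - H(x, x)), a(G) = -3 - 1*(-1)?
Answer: -115829/234 ≈ -495.00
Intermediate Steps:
a(G) = -2 (a(G) = -3 + 1 = -2)
H(F, k) = 1 + F²/2 (H(F, k) = -1 + (F*F + 4)/2 = -1 + (F² + 4)/2 = -1 + (4 + F²)/2 = -1 + (2 + F²/2) = 1 + F²/2)
j = -495 (j = -7 + (8 - 2*0)*(-59 - 2) = -7 + (8 - 1*0)*(-61) = -7 + (8 + 0)*(-61) = -7 + 8*(-61) = -7 - 488 = -495)
h(x) = 1/(-106 - x²/2) (h(x) = 1/(-105 - (1 + x²/2)) = 1/(-105 + (-1 - x²/2)) = 1/(-106 - x²/2))
j - h(16) = -495 - (-2)/(212 + 16²) = -495 - (-2)/(212 + 256) = -495 - (-2)/468 = -495 - 1*(-1/234) = -495 + 1/234 = -115829/234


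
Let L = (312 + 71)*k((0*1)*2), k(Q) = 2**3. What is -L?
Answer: -3064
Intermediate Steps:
k(Q) = 8
L = 3064 (L = (312 + 71)*8 = 383*8 = 3064)
-L = -1*3064 = -3064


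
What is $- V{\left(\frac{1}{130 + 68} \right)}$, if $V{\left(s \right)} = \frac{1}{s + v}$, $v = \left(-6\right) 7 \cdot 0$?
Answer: $-198$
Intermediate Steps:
$v = 0$ ($v = \left(-42\right) 0 = 0$)
$V{\left(s \right)} = \frac{1}{s}$ ($V{\left(s \right)} = \frac{1}{s + 0} = \frac{1}{s}$)
$- V{\left(\frac{1}{130 + 68} \right)} = - \frac{1}{\frac{1}{130 + 68}} = - \frac{1}{\frac{1}{198}} = \left(-1\right) 198 = -198$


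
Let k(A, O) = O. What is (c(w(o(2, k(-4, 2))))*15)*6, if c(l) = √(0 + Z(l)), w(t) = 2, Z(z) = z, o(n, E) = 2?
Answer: 90*√2 ≈ 127.28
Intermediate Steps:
c(l) = √l (c(l) = √(0 + l) = √l)
(c(w(o(2, k(-4, 2))))*15)*6 = (√2*15)*6 = (15*√2)*6 = 90*√2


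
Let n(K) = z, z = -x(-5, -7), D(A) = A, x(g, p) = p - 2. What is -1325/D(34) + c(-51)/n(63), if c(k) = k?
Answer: -4553/102 ≈ -44.637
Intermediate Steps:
x(g, p) = -2 + p
z = 9 (z = -(-2 - 7) = -1*(-9) = 9)
n(K) = 9
-1325/D(34) + c(-51)/n(63) = -1325/34 - 51/9 = -1325*1/34 - 51*⅑ = -1325/34 - 17/3 = -4553/102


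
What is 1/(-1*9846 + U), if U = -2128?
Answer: -1/11974 ≈ -8.3514e-5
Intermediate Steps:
1/(-1*9846 + U) = 1/(-1*9846 - 2128) = 1/(-9846 - 2128) = 1/(-11974) = -1/11974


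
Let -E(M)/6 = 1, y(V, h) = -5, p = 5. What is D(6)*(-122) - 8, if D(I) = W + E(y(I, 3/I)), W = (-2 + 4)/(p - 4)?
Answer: 480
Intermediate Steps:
W = 2 (W = (-2 + 4)/(5 - 4) = 2/1 = 2*1 = 2)
E(M) = -6 (E(M) = -6*1 = -6)
D(I) = -4 (D(I) = 2 - 6 = -4)
D(6)*(-122) - 8 = -4*(-122) - 8 = 488 - 8 = 480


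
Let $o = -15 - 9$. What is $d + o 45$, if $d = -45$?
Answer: $-1125$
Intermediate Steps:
$o = -24$
$d + o 45 = -45 - 1080 = -1125$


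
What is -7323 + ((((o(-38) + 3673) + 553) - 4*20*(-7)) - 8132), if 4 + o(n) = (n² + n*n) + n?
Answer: -7823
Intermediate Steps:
o(n) = -4 + n + 2*n² (o(n) = -4 + ((n² + n*n) + n) = -4 + ((n² + n²) + n) = -4 + (2*n² + n) = -4 + (n + 2*n²) = -4 + n + 2*n²)
-7323 + ((((o(-38) + 3673) + 553) - 4*20*(-7)) - 8132) = -7323 + (((((-4 - 38 + 2*(-38)²) + 3673) + 553) - 4*20*(-7)) - 8132) = -7323 + (((((-4 - 38 + 2*1444) + 3673) + 553) - 80*(-7)) - 8132) = -7323 + (((((-4 - 38 + 2888) + 3673) + 553) + 560) - 8132) = -7323 + ((((2846 + 3673) + 553) + 560) - 8132) = -7323 + (((6519 + 553) + 560) - 8132) = -7323 + ((7072 + 560) - 8132) = -7323 + (7632 - 8132) = -7323 - 500 = -7823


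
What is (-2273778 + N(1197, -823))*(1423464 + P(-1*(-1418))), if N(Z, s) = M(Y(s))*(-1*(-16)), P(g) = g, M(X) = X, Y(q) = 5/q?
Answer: -2666409292263868/823 ≈ -3.2399e+12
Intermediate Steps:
N(Z, s) = 80/s (N(Z, s) = (5/s)*(-1*(-16)) = (5/s)*16 = 80/s)
(-2273778 + N(1197, -823))*(1423464 + P(-1*(-1418))) = (-2273778 + 80/(-823))*(1423464 - 1*(-1418)) = (-2273778 + 80*(-1/823))*(1423464 + 1418) = (-2273778 - 80/823)*1424882 = -1871319374/823*1424882 = -2666409292263868/823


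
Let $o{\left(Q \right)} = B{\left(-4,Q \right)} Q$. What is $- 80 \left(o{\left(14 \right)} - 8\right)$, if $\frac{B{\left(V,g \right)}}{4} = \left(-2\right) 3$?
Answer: $27520$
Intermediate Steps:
$B{\left(V,g \right)} = -24$ ($B{\left(V,g \right)} = 4 \left(\left(-2\right) 3\right) = 4 \left(-6\right) = -24$)
$o{\left(Q \right)} = - 24 Q$
$- 80 \left(o{\left(14 \right)} - 8\right) = - 80 \left(\left(-24\right) 14 - 8\right) = - 80 \left(-336 - 8\right) = \left(-80\right) \left(-344\right) = 27520$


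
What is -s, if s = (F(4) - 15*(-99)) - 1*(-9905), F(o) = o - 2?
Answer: -11392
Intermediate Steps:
F(o) = -2 + o
s = 11392 (s = ((-2 + 4) - 15*(-99)) - 1*(-9905) = (2 + 1485) + 9905 = 1487 + 9905 = 11392)
-s = -1*11392 = -11392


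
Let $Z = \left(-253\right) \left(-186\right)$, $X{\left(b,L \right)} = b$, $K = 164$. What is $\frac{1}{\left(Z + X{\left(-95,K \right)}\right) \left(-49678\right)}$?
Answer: $- \frac{1}{2333027914} \approx -4.2863 \cdot 10^{-10}$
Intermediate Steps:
$Z = 47058$
$\frac{1}{\left(Z + X{\left(-95,K \right)}\right) \left(-49678\right)} = \frac{1}{\left(47058 - 95\right) \left(-49678\right)} = \frac{1}{46963} \left(- \frac{1}{49678}\right) = - \frac{1}{2333027914}$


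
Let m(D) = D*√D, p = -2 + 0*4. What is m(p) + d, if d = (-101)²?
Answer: 10201 - 2*I*√2 ≈ 10201.0 - 2.8284*I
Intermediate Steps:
p = -2 (p = -2 + 0 = -2)
m(D) = D^(3/2)
d = 10201
m(p) + d = (-2)^(3/2) + 10201 = -2*I*√2 + 10201 = 10201 - 2*I*√2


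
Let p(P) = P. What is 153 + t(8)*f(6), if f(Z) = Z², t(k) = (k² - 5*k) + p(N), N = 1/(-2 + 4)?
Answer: 1035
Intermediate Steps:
N = ½ (N = 1/2 = ½ ≈ 0.50000)
t(k) = ½ + k² - 5*k (t(k) = (k² - 5*k) + ½ = ½ + k² - 5*k)
153 + t(8)*f(6) = 153 + (½ + 8² - 5*8)*6² = 153 + (½ + 64 - 40)*36 = 153 + (49/2)*36 = 153 + 882 = 1035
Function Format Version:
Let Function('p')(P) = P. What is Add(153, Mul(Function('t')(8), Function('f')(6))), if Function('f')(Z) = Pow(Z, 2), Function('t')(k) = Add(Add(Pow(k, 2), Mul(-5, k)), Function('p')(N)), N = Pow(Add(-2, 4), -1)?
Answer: 1035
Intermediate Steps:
N = Rational(1, 2) (N = Pow(2, -1) = Rational(1, 2) ≈ 0.50000)
Function('t')(k) = Add(Rational(1, 2), Pow(k, 2), Mul(-5, k)) (Function('t')(k) = Add(Add(Pow(k, 2), Mul(-5, k)), Rational(1, 2)) = Add(Rational(1, 2), Pow(k, 2), Mul(-5, k)))
Add(153, Mul(Function('t')(8), Function('f')(6))) = Add(153, Mul(Add(Rational(1, 2), Pow(8, 2), Mul(-5, 8)), Pow(6, 2))) = Add(153, Mul(Add(Rational(1, 2), 64, -40), 36)) = Add(153, Mul(Rational(49, 2), 36)) = Add(153, 882) = 1035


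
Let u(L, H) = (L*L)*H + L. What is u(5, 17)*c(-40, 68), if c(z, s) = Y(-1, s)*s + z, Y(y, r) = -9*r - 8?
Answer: -18146000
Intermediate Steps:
u(L, H) = L + H*L**2 (u(L, H) = L**2*H + L = H*L**2 + L = L + H*L**2)
Y(y, r) = -8 - 9*r
c(z, s) = z + s*(-8 - 9*s) (c(z, s) = (-8 - 9*s)*s + z = s*(-8 - 9*s) + z = z + s*(-8 - 9*s))
u(5, 17)*c(-40, 68) = (5*(1 + 17*5))*(-40 - 1*68*(8 + 9*68)) = (5*(1 + 85))*(-40 - 1*68*(8 + 612)) = (5*86)*(-40 - 1*68*620) = 430*(-40 - 42160) = 430*(-42200) = -18146000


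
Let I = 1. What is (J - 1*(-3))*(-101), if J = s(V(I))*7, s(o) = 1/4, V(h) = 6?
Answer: -1919/4 ≈ -479.75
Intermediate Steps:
s(o) = 1/4
J = 7/4 (J = (1/4)*7 = 7/4 ≈ 1.7500)
(J - 1*(-3))*(-101) = (7/4 - 1*(-3))*(-101) = (7/4 + 3)*(-101) = (19/4)*(-101) = -1919/4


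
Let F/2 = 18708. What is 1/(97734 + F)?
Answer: 1/135150 ≈ 7.3992e-6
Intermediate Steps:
F = 37416 (F = 2*18708 = 37416)
1/(97734 + F) = 1/(97734 + 37416) = 1/135150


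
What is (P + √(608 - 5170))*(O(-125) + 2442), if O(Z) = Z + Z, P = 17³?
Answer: 10769296 + 2192*I*√4562 ≈ 1.0769e+7 + 1.4805e+5*I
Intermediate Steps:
P = 4913
O(Z) = 2*Z
(P + √(608 - 5170))*(O(-125) + 2442) = (4913 + √(608 - 5170))*(2*(-125) + 2442) = (4913 + √(-4562))*(-250 + 2442) = (4913 + I*√4562)*2192 = 10769296 + 2192*I*√4562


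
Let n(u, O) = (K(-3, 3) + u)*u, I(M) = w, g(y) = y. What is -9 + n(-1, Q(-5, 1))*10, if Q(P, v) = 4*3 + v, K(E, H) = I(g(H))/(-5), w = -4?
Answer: -7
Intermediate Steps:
I(M) = -4
K(E, H) = 4/5 (K(E, H) = -4/(-5) = -4*(-1/5) = 4/5)
Q(P, v) = 12 + v
n(u, O) = u*(4/5 + u) (n(u, O) = (4/5 + u)*u = u*(4/5 + u))
-9 + n(-1, Q(-5, 1))*10 = -9 + ((1/5)*(-1)*(4 + 5*(-1)))*10 = -9 + ((1/5)*(-1)*(4 - 5))*10 = -9 + ((1/5)*(-1)*(-1))*10 = -9 + (1/5)*10 = -9 + 2 = -7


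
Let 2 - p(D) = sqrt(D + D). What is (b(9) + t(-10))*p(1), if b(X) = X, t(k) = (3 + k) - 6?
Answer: -8 + 4*sqrt(2) ≈ -2.3431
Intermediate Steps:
t(k) = -3 + k
p(D) = 2 - sqrt(2)*sqrt(D) (p(D) = 2 - sqrt(D + D) = 2 - sqrt(2*D) = 2 - sqrt(2)*sqrt(D))
(b(9) + t(-10))*p(1) = (9 + (-3 - 10))*(2 - sqrt(2)*sqrt(1)) = (9 - 13)*(2 - 1*sqrt(2)*1) = -4*(2 - sqrt(2)) = -8 + 4*sqrt(2)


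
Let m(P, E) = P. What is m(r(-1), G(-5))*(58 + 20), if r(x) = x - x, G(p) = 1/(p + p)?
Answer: 0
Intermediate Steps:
G(p) = 1/(2*p)
r(x) = 0
m(r(-1), G(-5))*(58 + 20) = 0*(58 + 20) = 0*78 = 0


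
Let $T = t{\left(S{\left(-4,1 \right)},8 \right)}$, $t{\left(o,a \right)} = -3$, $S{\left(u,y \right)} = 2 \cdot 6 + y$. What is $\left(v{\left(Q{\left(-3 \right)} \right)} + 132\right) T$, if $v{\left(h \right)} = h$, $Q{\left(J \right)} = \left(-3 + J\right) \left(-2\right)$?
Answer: $-432$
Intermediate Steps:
$S{\left(u,y \right)} = 12 + y$
$Q{\left(J \right)} = 6 - 2 J$
$T = -3$
$\left(v{\left(Q{\left(-3 \right)} \right)} + 132\right) T = \left(\left(6 - -6\right) + 132\right) \left(-3\right) = \left(\left(6 + 6\right) + 132\right) \left(-3\right) = \left(12 + 132\right) \left(-3\right) = 144 \left(-3\right) = -432$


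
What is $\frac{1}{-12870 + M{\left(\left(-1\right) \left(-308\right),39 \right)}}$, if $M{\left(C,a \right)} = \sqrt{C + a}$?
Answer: $- \frac{12870}{165636553} - \frac{\sqrt{347}}{165636553} \approx -7.7813 \cdot 10^{-5}$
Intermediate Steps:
$\frac{1}{-12870 + M{\left(\left(-1\right) \left(-308\right),39 \right)}} = \frac{1}{-12870 + \sqrt{\left(-1\right) \left(-308\right) + 39}} = \frac{1}{-12870 + \sqrt{308 + 39}} = \frac{1}{-12870 + \sqrt{347}}$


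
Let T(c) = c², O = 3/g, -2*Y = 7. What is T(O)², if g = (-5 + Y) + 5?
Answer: 1296/2401 ≈ 0.53977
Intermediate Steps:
Y = -7/2 (Y = -½*7 = -7/2 ≈ -3.5000)
g = -7/2 (g = (-5 - 7/2) + 5 = -17/2 + 5 = -7/2 ≈ -3.5000)
O = -6/7 (O = 3/(-7/2) = 3*(-2/7) = -6/7 ≈ -0.85714)
T(O)² = ((-6/7)²)² = (36/49)² = 1296/2401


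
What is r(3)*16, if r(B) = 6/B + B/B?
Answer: 48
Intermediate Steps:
r(B) = 1 + 6/B (r(B) = 6/B + 1 = 1 + 6/B)
r(3)*16 = ((6 + 3)/3)*16 = ((⅓)*9)*16 = 3*16 = 48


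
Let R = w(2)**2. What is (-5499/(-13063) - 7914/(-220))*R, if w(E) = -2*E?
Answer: 418361448/718465 ≈ 582.30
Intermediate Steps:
R = 16 (R = (-2*2)**2 = (-4)**2 = 16)
(-5499/(-13063) - 7914/(-220))*R = (-5499/(-13063) - 7914/(-220))*16 = (-5499*(-1/13063) - 7914*(-1/220))*16 = (5499/13063 + 3957/110)*16 = (52295181/1436930)*16 = 418361448/718465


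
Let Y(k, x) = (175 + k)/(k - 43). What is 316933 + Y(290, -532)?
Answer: 78282916/247 ≈ 3.1694e+5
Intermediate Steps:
Y(k, x) = (175 + k)/(-43 + k)
316933 + Y(290, -532) = 316933 + (175 + 290)/(-43 + 290) = 316933 + 465/247 = 78282916/247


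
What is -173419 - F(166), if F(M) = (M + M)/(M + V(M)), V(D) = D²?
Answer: -28960975/167 ≈ -1.7342e+5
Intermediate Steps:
F(M) = 2*M/(M + M²) (F(M) = (M + M)/(M + M²) = (2*M)/(M + M²) = 2*M/(M + M²))
-173419 - F(166) = -173419 - 2/(1 + 166) = -173419 - 2/167 = -28960975/167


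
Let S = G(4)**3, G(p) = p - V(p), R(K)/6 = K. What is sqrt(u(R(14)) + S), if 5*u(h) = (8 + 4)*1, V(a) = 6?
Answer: 2*I*sqrt(35)/5 ≈ 2.3664*I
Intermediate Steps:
R(K) = 6*K
G(p) = -6 + p (G(p) = p - 1*6 = p - 6 = -6 + p)
u(h) = 12/5 (u(h) = ((8 + 4)*1)/5 = (12*1)/5 = (1/5)*12 = 12/5)
S = -8 (S = (-6 + 4)**3 = (-2)**3 = -8)
sqrt(u(R(14)) + S) = sqrt(12/5 - 8) = sqrt(-28/5) = 2*I*sqrt(35)/5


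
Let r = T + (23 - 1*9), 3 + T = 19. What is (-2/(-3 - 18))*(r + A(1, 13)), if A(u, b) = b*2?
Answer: 16/3 ≈ 5.3333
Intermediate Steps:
T = 16 (T = -3 + 19 = 16)
r = 30 (r = 16 + (23 - 1*9) = 16 + (23 - 9) = 16 + 14 = 30)
A(u, b) = 2*b
(-2/(-3 - 18))*(r + A(1, 13)) = (-2/(-3 - 18))*(30 + 2*13) = (-2/(-21))*(30 + 26) = -1/21*(-2)*56 = (2/21)*56 = 16/3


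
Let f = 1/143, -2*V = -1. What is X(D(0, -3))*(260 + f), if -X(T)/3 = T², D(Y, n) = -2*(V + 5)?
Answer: -1226973/13 ≈ -94383.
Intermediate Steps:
V = ½ (V = -½*(-1) = ½ ≈ 0.50000)
D(Y, n) = -11 (D(Y, n) = -2*(½ + 5) = -2*11/2 = -11)
f = 1/143 ≈ 0.0069930
X(T) = -3*T²
X(D(0, -3))*(260 + f) = (-3*(-11)²)*(260 + 1/143) = -3*121*(37181/143) = -363*37181/143 = -1226973/13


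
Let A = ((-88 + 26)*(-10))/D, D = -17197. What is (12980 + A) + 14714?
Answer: 476253098/17197 ≈ 27694.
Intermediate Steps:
A = -620/17197 (A = ((-88 + 26)*(-10))/(-17197) = -62*(-10)*(-1/17197) = 620*(-1/17197) = -620/17197 ≈ -0.036053)
(12980 + A) + 14714 = (12980 - 620/17197) + 14714 = 223216440/17197 + 14714 = 476253098/17197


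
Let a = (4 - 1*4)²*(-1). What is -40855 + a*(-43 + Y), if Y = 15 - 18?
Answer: -40855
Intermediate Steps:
Y = -3
a = 0 (a = (4 - 4)²*(-1) = 0²*(-1) = 0*(-1) = 0)
-40855 + a*(-43 + Y) = -40855 + 0*(-43 - 3) = -40855 + 0*(-46) = -40855 + 0 = -40855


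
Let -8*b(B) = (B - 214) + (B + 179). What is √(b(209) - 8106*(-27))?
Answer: √3501026/4 ≈ 467.78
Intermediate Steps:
b(B) = 35/8 - B/4 (b(B) = -((B - 214) + (B + 179))/8 = -((-214 + B) + (179 + B))/8 = -(-35 + 2*B)/8 = 35/8 - B/4)
√(b(209) - 8106*(-27)) = √((35/8 - ¼*209) - 8106*(-27)) = √((35/8 - 209/4) + 218862) = √(-383/8 + 218862) = √(1750513/8) = √3501026/4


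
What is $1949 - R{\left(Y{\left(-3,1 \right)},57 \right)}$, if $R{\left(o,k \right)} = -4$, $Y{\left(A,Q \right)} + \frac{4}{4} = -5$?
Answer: $1953$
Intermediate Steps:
$Y{\left(A,Q \right)} = -6$ ($Y{\left(A,Q \right)} = -1 - 5 = -6$)
$1949 - R{\left(Y{\left(-3,1 \right)},57 \right)} = 1949 - -4 = 1949 + 4 = 1953$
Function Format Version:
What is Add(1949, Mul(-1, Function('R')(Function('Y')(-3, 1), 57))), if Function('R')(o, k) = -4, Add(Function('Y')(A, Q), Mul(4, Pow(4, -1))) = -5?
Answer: 1953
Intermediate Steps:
Function('Y')(A, Q) = -6 (Function('Y')(A, Q) = Add(-1, -5) = -6)
Add(1949, Mul(-1, Function('R')(Function('Y')(-3, 1), 57))) = Add(1949, Mul(-1, -4)) = Add(1949, 4) = 1953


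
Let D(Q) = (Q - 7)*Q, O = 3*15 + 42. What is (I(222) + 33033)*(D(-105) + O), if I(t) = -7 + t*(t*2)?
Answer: 1558994118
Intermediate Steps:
O = 87 (O = 45 + 42 = 87)
I(t) = -7 + 2*t² (I(t) = -7 + t*(2*t) = -7 + 2*t²)
D(Q) = Q*(-7 + Q) (D(Q) = (-7 + Q)*Q = Q*(-7 + Q))
(I(222) + 33033)*(D(-105) + O) = ((-7 + 2*222²) + 33033)*(-105*(-7 - 105) + 87) = ((-7 + 2*49284) + 33033)*(-105*(-112) + 87) = ((-7 + 98568) + 33033)*(11760 + 87) = (98561 + 33033)*11847 = 131594*11847 = 1558994118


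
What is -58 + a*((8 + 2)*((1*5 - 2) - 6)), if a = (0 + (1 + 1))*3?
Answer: -238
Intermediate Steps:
a = 6 (a = (0 + 2)*3 = 2*3 = 6)
-58 + a*((8 + 2)*((1*5 - 2) - 6)) = -58 + 6*((8 + 2)*((1*5 - 2) - 6)) = -58 + 6*(10*((5 - 2) - 6)) = -58 + 6*(10*(3 - 6)) = -58 + 6*(10*(-3)) = -58 + 6*(-30) = -58 - 180 = -238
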